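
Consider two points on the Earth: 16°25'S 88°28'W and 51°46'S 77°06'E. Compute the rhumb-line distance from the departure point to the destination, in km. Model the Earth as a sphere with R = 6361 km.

Rhumb course C = atan2(Δλ, Δψ) with Δψ = ln[tan(π/4+φ₂/2)/tan(π/4+φ₁/2)] = -0.7690, Δλ = +2.8897 → C = 104.90°
d = R·|Δφ| / |cos C| = 6361·0.61697 / 0.25718 = 15260 km

15260 km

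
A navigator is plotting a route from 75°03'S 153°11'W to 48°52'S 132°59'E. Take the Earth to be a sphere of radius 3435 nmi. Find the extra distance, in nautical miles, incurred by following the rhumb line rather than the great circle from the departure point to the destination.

Great circle: cos σ = sin φ₁ sin φ₂ + cos φ₁ cos φ₂ cos Δλ,  σ = 0.6842 rad → d_gc = 2350.2 nmi
Rhumb line: Δψ = +1.0507, q = Δφ/Δψ = 0.4349, d_rh = R√(Δφ²+q²Δλ²) = 2484.1 nmi
Excess = 2484.1 − 2350.2 = 133.9 ≈ 134 nmi

134 nmi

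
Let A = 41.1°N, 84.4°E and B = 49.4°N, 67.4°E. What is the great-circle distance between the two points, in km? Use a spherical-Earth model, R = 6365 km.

cos σ = sin φ₁ sin φ₂ + cos φ₁ cos φ₂ cos Δλ
      = sin(41.10°)sin(49.40°) + cos(41.10°)cos(49.40°)cos(-17.00°) = 0.9681
σ = 14.511° → d = Rσ = 6365·0.25327 = 1612 km

1612 km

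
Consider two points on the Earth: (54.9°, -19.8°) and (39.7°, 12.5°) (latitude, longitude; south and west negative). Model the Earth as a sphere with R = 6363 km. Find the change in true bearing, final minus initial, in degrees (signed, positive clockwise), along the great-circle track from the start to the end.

At departure: θ₁ = atan2(sin Δλ cos φ₂, cos φ₁ sin φ₂ − sin φ₁ cos φ₂ cos Δλ) = 111.84°
At arrival: θ₂ = atan2(sin Δλ cos φ₁, −cos φ₂ sin φ₁ + sin φ₂ cos φ₁ cos Δλ) = 136.08°
Δθ = θ₂ − θ₁ = +24.2°

+24.2°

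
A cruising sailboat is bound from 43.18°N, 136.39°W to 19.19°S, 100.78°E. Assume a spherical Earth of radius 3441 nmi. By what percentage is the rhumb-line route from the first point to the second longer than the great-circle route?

Great circle: σ = 2.2122 rad → d_gc = Rσ = 7612.1 nmi
Rhumb: Δφ = -1.0886, Δλ = -2.1438, Δψ = -1.1785, q = Δφ/Δψ = 0.9237 → d_rh = R√(Δφ²+q²Δλ²) = 7775.4 nmi
Excess = (7775.4 − 7612.1) / 7612.1 = 163.3 / 7612.1 = 2.145% ≈ 2.1%

2.1%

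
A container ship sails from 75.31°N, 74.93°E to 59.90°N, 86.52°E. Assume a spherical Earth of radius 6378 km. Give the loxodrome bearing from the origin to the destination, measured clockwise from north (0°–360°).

Δψ = ln[tan(π/4+φ₂/2)/tan(π/4+φ₁/2)] = -0.7352
Δλ = +0.2023 rad (taken the short way round)
course = atan2(Δλ, Δψ) = 164.62°

164.6°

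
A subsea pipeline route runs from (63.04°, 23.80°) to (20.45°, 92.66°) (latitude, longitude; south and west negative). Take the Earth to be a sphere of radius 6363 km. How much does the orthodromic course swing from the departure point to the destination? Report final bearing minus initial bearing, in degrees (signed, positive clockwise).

+52.2°

At departure: θ₁ = atan2(sin Δλ cos φ₂, cos φ₁ sin φ₂ − sin φ₁ cos φ₂ cos Δλ) = 99.28°
At arrival: θ₂ = atan2(sin Δλ cos φ₁, −cos φ₂ sin φ₁ + sin φ₂ cos φ₁ cos Δλ) = 151.48°
Δθ = θ₂ − θ₁ = +52.2°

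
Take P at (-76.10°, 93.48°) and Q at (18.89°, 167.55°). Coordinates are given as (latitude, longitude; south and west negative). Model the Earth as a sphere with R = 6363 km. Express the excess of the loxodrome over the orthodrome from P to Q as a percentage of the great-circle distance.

Great circle: σ = 1.8254 rad → d_gc = Rσ = 11615.2 km
Rhumb: Δφ = +1.6579, Δλ = +1.2928, Δψ = +2.4404, q = Δφ/Δψ = 0.6794 → d_rh = R√(Δφ²+q²Δλ²) = 11937.9 km
Excess = (11937.9 − 11615.2) / 11615.2 = 322.7 / 11615.2 = 2.78% ≈ 2.8%

2.8%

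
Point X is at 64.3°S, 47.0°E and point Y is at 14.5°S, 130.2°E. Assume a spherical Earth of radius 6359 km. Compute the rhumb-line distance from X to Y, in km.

8584 km

Rhumb course C = atan2(Δλ, Δψ) with Δψ = ln[tan(π/4+φ₂/2)/tan(π/4+φ₁/2)] = +1.2221, Δλ = +1.4521 → C = 49.92°
d = R·|Δφ| / |cos C| = 6359·0.86917 / 0.64391 = 8584 km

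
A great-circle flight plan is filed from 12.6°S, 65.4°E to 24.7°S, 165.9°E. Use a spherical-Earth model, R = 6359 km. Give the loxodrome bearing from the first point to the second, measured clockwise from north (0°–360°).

97.3°

Meridional parts: M(φ₁)=-0.2217, M(φ₂)=-0.4451 → ΔM = -0.2234;  Δλ = +1.7541 rad
tan C = Δλ / ΔM = -7.8517 → C = 97.26°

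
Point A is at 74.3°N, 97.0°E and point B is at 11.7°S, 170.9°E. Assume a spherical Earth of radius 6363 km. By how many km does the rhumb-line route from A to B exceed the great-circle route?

316 km

Great circle: cos σ = sin φ₁ sin φ₂ + cos φ₁ cos φ₂ cos Δλ,  σ = 1.6928 rad → d_gc = 10771.5 km
Rhumb line: Δψ = -2.1871, q = Δφ/Δψ = 0.6863, d_rh = R√(Δφ²+q²Δλ²) = 11087.9 km
Excess = 11087.9 − 10771.5 = 316.4 ≈ 316 km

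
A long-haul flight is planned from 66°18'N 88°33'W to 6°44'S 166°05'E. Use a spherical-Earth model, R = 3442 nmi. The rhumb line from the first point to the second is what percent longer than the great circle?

Great circle: σ = 1.7856 rad → d_gc = Rσ = 6146.0 nmi
Rhumb: Δφ = -1.2747, Δλ = -1.8390, Δψ = -1.6793, q = Δφ/Δψ = 0.7591 → d_rh = R√(Δφ²+q²Δλ²) = 6506.5 nmi
Excess = (6506.5 − 6146.0) / 6146.0 = 360.5 / 6146.0 = 5.87% ≈ 5.9%

5.9%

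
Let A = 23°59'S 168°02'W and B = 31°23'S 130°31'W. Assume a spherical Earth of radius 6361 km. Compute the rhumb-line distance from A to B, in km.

3775 km

Rhumb course C = atan2(Δλ, Δψ) with Δψ = ln[tan(π/4+φ₂/2)/tan(π/4+φ₁/2)] = -0.1460, Δλ = +0.6548 → C = 102.57°
d = R·|Δφ| / |cos C| = 6361·0.12915 / 0.21764 = 3775 km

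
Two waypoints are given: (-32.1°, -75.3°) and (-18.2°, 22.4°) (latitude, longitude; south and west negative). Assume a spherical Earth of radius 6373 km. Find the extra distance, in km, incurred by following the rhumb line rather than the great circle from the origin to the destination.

Great circle: cos σ = sin φ₁ sin φ₂ + cos φ₁ cos φ₂ cos Δλ,  σ = 1.5126 rad → d_gc = 9639.9 km
Rhumb line: Δψ = +0.2690, q = Δφ/Δψ = 0.9020, d_rh = R√(Δφ²+q²Δλ²) = 9923.3 km
Excess = 9923.3 − 9639.9 = 283.4 ≈ 283 km

283 km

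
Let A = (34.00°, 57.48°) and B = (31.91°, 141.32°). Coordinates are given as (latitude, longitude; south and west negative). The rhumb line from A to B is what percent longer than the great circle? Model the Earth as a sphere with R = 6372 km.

3.2%

Great circle: σ = 1.1906 rad → d_gc = Rσ = 7586.5 km
Rhumb: Δφ = -0.0365, Δλ = +1.4633, Δψ = -0.0435, q = Δφ/Δψ = 0.8390 → d_rh = R√(Δφ²+q²Δλ²) = 7826.4 km
Excess = (7826.4 − 7586.5) / 7586.5 = 239.9 / 7586.5 = 3.16% ≈ 3.2%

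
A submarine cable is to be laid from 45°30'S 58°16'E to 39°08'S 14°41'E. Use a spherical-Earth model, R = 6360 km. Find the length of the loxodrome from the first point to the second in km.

3642 km

Rhumb course C = atan2(Δλ, Δψ) with Δψ = ln[tan(π/4+φ₂/2)/tan(π/4+φ₁/2)] = +0.1505, Δλ = -0.7607 → C = 281.19°
d = R·|Δφ| / |cos C| = 6360·0.11112 / 0.19407 = 3642 km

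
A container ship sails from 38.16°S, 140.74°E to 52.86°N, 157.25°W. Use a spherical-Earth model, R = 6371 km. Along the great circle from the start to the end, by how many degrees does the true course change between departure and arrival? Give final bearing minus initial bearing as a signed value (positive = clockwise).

Initial bearing θ₁ = atan2(sin Δλ cos φ₂, cos φ₁ sin φ₂ − sin φ₁ cos φ₂ cos Δλ) = 33.62°
Final bearing θ₂ = (initial bearing from the destination back to the start) + 180° = 46.14°
Δθ = θ₂ − θ₁ = +12.5°

+12.5°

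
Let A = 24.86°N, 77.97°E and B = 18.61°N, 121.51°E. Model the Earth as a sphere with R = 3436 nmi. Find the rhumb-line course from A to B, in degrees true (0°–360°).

98.8°

Meridional parts: M(φ₁)=+0.4482, M(φ₂)=+0.3307 → ΔM = -0.1175;  Δλ = +0.7599 rad
tan C = Δλ / ΔM = -6.4669 → C = 98.79°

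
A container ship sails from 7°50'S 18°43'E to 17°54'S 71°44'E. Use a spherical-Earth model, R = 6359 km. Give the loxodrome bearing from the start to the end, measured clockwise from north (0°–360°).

Δψ = ln[tan(π/4+φ₂/2)/tan(π/4+φ₁/2)] = -0.1805
Δλ = +0.9253 rad (taken the short way round)
course = atan2(Δλ, Δψ) = 101.04°

101.0°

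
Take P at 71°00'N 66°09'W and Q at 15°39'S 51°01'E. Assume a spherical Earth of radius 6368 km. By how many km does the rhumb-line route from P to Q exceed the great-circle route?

945 km

Great circle: cos σ = sin φ₁ sin φ₂ + cos φ₁ cos φ₂ cos Δλ,  σ = 1.9804 rad → d_gc = 12610.9 km
Rhumb line: Δψ = -2.0643, q = Δφ/Δψ = 0.7326, d_rh = R√(Δφ²+q²Δλ²) = 13555.8 km
Excess = 13555.8 − 12610.9 = 944.9 ≈ 945 km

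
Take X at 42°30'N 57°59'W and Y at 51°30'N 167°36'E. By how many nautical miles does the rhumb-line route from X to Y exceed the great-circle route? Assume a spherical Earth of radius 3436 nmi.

Great circle: cos σ = sin φ₁ sin φ₂ + cos φ₁ cos φ₂ cos Δλ,  σ = 1.3618 rad → d_gc = 4679.0 nmi
Rhumb line: Δψ = +0.2311, q = Δφ/Δψ = 0.6797, d_rh = R√(Δφ²+q²Δλ²) = 5505.3 nmi
Excess = 5505.3 − 4679.0 = 826.3 ≈ 826 nmi

826 nmi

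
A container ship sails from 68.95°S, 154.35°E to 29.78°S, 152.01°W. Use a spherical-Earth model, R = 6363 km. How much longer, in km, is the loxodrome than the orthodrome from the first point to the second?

126 km

Great circle: cos σ = sin φ₁ sin φ₂ + cos φ₁ cos φ₂ cos Δλ,  σ = 0.8654 rad → d_gc = 5506.4 km
Rhumb line: Δψ = +1.1383, q = Δφ/Δψ = 0.6006, d_rh = R√(Δφ²+q²Δλ²) = 5632.4 km
Excess = 5632.4 − 5506.4 = 126.0 ≈ 126 km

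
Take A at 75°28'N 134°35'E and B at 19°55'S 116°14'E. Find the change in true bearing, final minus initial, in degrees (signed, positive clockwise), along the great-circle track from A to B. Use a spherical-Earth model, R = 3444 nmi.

-12.8°

Initial bearing θ₁ = atan2(sin Δλ cos φ₂, cos φ₁ sin φ₂ − sin φ₁ cos φ₂ cos Δλ) = 197.32°
Final bearing θ₂ = (initial bearing from the destination back to the start) + 180° = 184.56°
Δθ = θ₂ − θ₁ = -12.8°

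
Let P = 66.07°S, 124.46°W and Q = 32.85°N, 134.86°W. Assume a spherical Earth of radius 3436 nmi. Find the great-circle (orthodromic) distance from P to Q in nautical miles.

5952 nmi

Haversine: a = sin²(Δφ/2)+cos φ₁ cos φ₂ sin²(Δλ/2) = 0.58033;  σ = 2·atan2(√a,√(1−a))
σ = 99.245° → d = Rσ = 3436·1.73215 = 5952 nmi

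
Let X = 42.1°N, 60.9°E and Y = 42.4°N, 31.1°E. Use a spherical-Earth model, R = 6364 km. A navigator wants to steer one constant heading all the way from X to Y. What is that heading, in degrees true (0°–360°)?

270.8°

Δψ = ln[tan(π/4+φ₂/2)/tan(π/4+φ₁/2)] = +0.0071
Δλ = -0.5201 rad (taken the short way round)
course = atan2(Δλ, Δψ) = 270.78°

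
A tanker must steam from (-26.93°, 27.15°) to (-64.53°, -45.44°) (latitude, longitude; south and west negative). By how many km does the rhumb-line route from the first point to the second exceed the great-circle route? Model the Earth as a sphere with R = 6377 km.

256 km

Great circle: cos σ = sin φ₁ sin φ₂ + cos φ₁ cos φ₂ cos Δλ,  σ = 1.0197 rad → d_gc = 6502.77 km
Rhumb line: Δψ = -0.9989, q = Δφ/Δψ = 0.6570, d_rh = R√(Δφ²+q²Δλ²) = 6759.26 km
Excess = 6759.26 − 6502.77 = 256.49 ≈ 256 km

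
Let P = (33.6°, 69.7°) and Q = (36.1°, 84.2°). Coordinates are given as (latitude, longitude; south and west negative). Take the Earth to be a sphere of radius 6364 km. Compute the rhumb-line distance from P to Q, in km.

Rhumb course C = atan2(Δλ, Δψ) with Δψ = ln[tan(π/4+φ₂/2)/tan(π/4+φ₁/2)] = +0.0532, Δλ = +0.2531 → C = 78.13°
d = R·|Δφ| / |cos C| = 6364·0.04363 / 0.20564 = 1350 km

1350 km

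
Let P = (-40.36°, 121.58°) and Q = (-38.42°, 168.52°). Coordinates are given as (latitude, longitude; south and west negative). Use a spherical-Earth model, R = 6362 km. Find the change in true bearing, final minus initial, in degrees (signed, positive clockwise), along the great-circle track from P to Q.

At departure: θ₁ = atan2(sin Δλ cos φ₂, cos φ₁ sin φ₂ − sin φ₁ cos φ₂ cos Δλ) = 102.52°
At arrival: θ₂ = atan2(sin Δλ cos φ₁, −cos φ₂ sin φ₁ + sin φ₂ cos φ₁ cos Δλ) = 71.71°
Δθ = θ₂ − θ₁ = -30.8°

-30.8°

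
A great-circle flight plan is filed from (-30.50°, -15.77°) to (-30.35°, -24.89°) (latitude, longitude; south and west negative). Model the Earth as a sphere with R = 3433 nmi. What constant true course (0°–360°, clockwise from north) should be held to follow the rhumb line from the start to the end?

Meridional parts: M(φ₁)=-0.5594, M(φ₂)=-0.5564 → ΔM = +0.0030;  Δλ = -0.1592 rad
tan C = Δλ / ΔM = -52.4274 → C = 271.09°

271.1°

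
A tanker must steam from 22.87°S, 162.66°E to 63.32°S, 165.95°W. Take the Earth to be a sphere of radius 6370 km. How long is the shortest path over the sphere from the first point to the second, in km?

Haversine: a = sin²(Δφ/2)+cos φ₁ cos φ₂ sin²(Δλ/2) = 0.14979;  σ = 2·atan2(√a,√(1−a))
σ = 45.539° → d = Rσ = 6370·0.79481 = 5063 km

5063 km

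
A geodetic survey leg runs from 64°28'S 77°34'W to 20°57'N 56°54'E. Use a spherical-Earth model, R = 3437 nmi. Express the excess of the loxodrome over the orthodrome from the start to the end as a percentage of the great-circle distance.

Great circle: σ = 2.2201 rad → d_gc = Rσ = 7630.4 nmi
Rhumb: Δφ = +1.4908, Δλ = +2.3469, Δψ = +1.8587, q = Δφ/Δψ = 0.8021 → d_rh = R√(Δφ²+q²Δλ²) = 8252.9 nmi
Excess = (8252.9 − 7630.4) / 7630.4 = 622.5 / 7630.4 = 8.16% ≈ 8.2%

8.2%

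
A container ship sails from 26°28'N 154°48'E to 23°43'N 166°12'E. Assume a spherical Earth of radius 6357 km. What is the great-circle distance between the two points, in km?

cos σ = sin φ₁ sin φ₂ + cos φ₁ cos φ₂ cos Δλ
      = sin(26.47°)sin(23.72°) + cos(26.47°)cos(23.72°)cos(11.40°) = 0.9827
σ = 10.680° → d = Rσ = 6357·0.18639 = 1185 km

1185 km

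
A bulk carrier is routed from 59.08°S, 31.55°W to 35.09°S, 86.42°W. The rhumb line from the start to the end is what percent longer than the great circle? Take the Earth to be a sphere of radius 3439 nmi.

2.2%

Great circle: σ = 0.7450 rad → d_gc = Rσ = 2562.0 nmi
Rhumb: Δφ = +0.4187, Δλ = -0.9577, Δψ = +0.6305, q = Δφ/Δψ = 0.6641 → d_rh = R√(Δφ²+q²Δλ²) = 2618.5 nmi
Excess = (2618.5 − 2562.0) / 2562.0 = 56.5 / 2562.0 = 2.21% ≈ 2.2%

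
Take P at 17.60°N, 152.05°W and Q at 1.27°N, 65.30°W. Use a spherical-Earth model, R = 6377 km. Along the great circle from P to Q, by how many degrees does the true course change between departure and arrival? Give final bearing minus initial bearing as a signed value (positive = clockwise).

At departure: θ₁ = atan2(sin Δλ cos φ₂, cos φ₁ sin φ₂ − sin φ₁ cos φ₂ cos Δλ) = 89.77°
At arrival: θ₂ = atan2(sin Δλ cos φ₁, −cos φ₂ sin φ₁ + sin φ₂ cos φ₁ cos Δλ) = 107.56°
Δθ = θ₂ − θ₁ = +17.8°

+17.8°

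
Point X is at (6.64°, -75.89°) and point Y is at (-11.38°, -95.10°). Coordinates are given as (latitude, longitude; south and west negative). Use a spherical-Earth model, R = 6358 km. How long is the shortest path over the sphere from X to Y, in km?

Haversine: a = sin²(Δφ/2)+cos φ₁ cos φ₂ sin²(Δλ/2) = 0.05164;  σ = 2·atan2(√a,√(1−a))
σ = 26.269° → d = Rσ = 6358·0.45848 = 2915 km

2915 km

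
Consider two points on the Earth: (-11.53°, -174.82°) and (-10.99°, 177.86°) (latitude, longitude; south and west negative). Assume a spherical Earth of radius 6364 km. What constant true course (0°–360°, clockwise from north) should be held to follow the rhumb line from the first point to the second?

274.3°

Meridional parts: M(φ₁)=-0.2026, M(φ₂)=-0.1930 → ΔM = +0.0096;  Δλ = -0.1278 rad
tan C = Δλ / ΔM = -13.2946 → C = 274.30°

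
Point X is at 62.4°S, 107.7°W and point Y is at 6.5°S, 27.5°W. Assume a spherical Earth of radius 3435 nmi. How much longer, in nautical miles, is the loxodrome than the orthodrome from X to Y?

Great circle: cos σ = sin φ₁ sin φ₂ + cos φ₁ cos φ₂ cos Δλ,  σ = 1.3912 rad → d_gc = 4778.6 nmi
Rhumb line: Δψ = +1.2903, q = Δφ/Δψ = 0.7562, d_rh = R√(Δφ²+q²Δλ²) = 4944.7 nmi
Excess = 4944.7 − 4778.6 = 166.1 ≈ 166 nmi

166 nmi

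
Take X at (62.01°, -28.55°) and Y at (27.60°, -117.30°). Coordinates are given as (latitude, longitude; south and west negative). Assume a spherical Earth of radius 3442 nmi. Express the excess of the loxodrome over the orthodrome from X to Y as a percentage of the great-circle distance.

6.0%

Great circle: σ = 1.1394 rad → d_gc = Rσ = 3921.7 nmi
Rhumb: Δφ = -0.6006, Δλ = -1.5490, Δψ = -0.8879, q = Δφ/Δψ = 0.6764 → d_rh = R√(Δφ²+q²Δλ²) = 4156.8 nmi
Excess = (4156.8 − 3921.7) / 3921.7 = 235.1 / 3921.7 = 5.99% ≈ 6.0%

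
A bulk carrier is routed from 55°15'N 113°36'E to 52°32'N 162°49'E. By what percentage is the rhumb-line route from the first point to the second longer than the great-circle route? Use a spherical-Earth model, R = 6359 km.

2.1%

Great circle: σ = 0.4978 rad → d_gc = Rσ = 3165.6 km
Rhumb: Δφ = -0.0474, Δλ = +0.8590, Δψ = -0.0805, q = Δφ/Δψ = 0.5891 → d_rh = R√(Δφ²+q²Δλ²) = 3231.7 km
Excess = (3231.7 − 3165.6) / 3165.6 = 66.1 / 3165.6 = 2.09% ≈ 2.1%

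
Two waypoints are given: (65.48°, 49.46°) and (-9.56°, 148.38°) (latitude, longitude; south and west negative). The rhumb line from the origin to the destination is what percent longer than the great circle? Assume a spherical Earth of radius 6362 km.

4.6%

Great circle: σ = 1.7870 rad → d_gc = Rσ = 11369.1 km
Rhumb: Δφ = -1.3097, Δλ = +1.7265, Δψ = -1.6941, q = Δφ/Δψ = 0.7731 → d_rh = R√(Δφ²+q²Δλ²) = 11896.8 km
Excess = (11896.8 − 11369.1) / 11369.1 = 527.7 / 11369.1 = 4.64% ≈ 4.6%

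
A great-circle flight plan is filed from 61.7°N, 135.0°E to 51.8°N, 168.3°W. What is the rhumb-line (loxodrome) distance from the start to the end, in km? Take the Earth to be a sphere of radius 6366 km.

Rhumb course C = atan2(Δλ, Δψ) with Δψ = ln[tan(π/4+φ₂/2)/tan(π/4+φ₁/2)] = -0.3174, Δλ = +0.9896 → C = 107.78°
d = R·|Δφ| / |cos C| = 6366·0.17279 / 0.30540 = 3602 km

3602 km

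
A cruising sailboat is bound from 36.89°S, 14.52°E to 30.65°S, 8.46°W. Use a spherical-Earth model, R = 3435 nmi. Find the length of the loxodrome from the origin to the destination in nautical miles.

Rhumb course C = atan2(Δλ, Δψ) with Δψ = ln[tan(π/4+φ₂/2)/tan(π/4+φ₁/2)] = +0.1311, Δλ = -0.4011 → C = 288.11°
d = R·|Δφ| / |cos C| = 3435·0.10891 / 0.31077 = 1204 nmi

1204 nmi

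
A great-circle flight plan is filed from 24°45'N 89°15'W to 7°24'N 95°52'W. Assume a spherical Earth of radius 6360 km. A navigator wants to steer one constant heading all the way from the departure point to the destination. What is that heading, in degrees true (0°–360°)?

200.0°

Δψ = ln[tan(π/4+φ₂/2)/tan(π/4+φ₁/2)] = -0.3166
Δλ = -0.1155 rad (taken the short way round)
course = atan2(Δλ, Δψ) = 200.04°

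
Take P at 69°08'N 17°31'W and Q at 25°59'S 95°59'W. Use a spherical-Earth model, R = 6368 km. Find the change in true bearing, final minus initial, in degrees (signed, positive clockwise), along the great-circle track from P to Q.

At departure: θ₁ = atan2(sin Δλ cos φ₂, cos φ₁ sin φ₂ − sin φ₁ cos φ₂ cos Δλ) = 249.80°
At arrival: θ₂ = atan2(sin Δλ cos φ₁, −cos φ₂ sin φ₁ + sin φ₂ cos φ₁ cos Δλ) = 201.83°
Δθ = θ₂ − θ₁ = -48.0°

-48.0°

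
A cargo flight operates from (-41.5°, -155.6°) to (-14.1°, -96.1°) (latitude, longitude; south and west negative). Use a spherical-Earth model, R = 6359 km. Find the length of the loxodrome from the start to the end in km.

Rhumb course C = atan2(Δλ, Δψ) with Δψ = ln[tan(π/4+φ₂/2)/tan(π/4+φ₁/2)] = +0.5489, Δλ = +1.0385 → C = 62.14°
d = R·|Δφ| / |cos C| = 6359·0.47822 / 0.46727 = 6508 km

6508 km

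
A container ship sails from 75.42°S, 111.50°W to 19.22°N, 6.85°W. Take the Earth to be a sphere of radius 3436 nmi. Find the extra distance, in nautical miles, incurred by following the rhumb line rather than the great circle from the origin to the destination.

Great circle: cos σ = sin φ₁ sin φ₂ + cos φ₁ cos φ₂ cos Δλ,  σ = 1.9592 rad → d_gc = 6731.8 nmi
Rhumb line: Δψ = +2.3982, q = Δφ/Δψ = 0.6887, d_rh = R√(Δφ²+q²Δλ²) = 7134.1 nmi
Excess = 7134.1 − 6731.8 = 402.3 ≈ 402 nmi

402 nmi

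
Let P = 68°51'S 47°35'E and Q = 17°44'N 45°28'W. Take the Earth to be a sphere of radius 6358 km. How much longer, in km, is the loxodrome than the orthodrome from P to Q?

454 km

Great circle: cos σ = sin φ₁ sin φ₂ + cos φ₁ cos φ₂ cos Δλ,  σ = 1.8780 rad → d_gc = 11940.1 km
Rhumb line: Δψ = +1.9929, q = Δφ/Δψ = 0.7583, d_rh = R√(Δφ²+q²Δλ²) = 12394.3 km
Excess = 12394.3 − 11940.1 = 454.2 ≈ 454 km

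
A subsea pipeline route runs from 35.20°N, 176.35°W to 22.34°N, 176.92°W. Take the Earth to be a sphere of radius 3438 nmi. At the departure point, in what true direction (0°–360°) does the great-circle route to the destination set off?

182.4°

θ = atan2( sin Δλ·cos φ₂ ,  cos φ₁ sin φ₂ − sin φ₁ cos φ₂ cos Δλ )
  = atan2(-0.0092, -0.2225) = 182.37°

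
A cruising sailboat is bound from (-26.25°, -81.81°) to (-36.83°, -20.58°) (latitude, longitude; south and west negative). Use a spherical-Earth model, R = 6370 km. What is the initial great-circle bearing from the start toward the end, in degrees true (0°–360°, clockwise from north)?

θ = atan2( sin Δλ·cos φ₂ ,  cos φ₁ sin φ₂ − sin φ₁ cos φ₂ cos Δλ )
  = atan2(+0.7016, -0.3672) = 117.63°

117.6°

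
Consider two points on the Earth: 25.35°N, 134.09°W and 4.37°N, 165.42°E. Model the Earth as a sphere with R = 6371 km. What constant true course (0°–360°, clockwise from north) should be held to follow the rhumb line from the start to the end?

250.1°

Meridional parts: M(φ₁)=+0.4576, M(φ₂)=+0.0763 → ΔM = -0.3813;  Δλ = -1.0557 rad
tan C = Δλ / ΔM = +2.7690 → C = 250.14°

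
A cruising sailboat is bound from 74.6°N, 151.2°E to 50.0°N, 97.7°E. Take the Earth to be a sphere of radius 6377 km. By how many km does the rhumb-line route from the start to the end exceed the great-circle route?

Great circle: cos σ = sin φ₁ sin φ₂ + cos φ₁ cos φ₂ cos Δλ,  σ = 0.5734 rad → d_gc = 3656.4 km
Rhumb line: Δψ = -0.9903, q = Δφ/Δψ = 0.4336, d_rh = R√(Δφ²+q²Δλ²) = 3763.2 km
Excess = 3763.2 − 3656.4 = 106.8 ≈ 107 km

107 km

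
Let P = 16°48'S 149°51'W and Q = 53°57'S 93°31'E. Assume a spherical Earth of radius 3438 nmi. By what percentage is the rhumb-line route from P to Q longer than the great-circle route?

Great circle: σ = 1.5897 rad → d_gc = Rσ = 5465.3 nmi
Rhumb: Δφ = -0.6484, Δλ = -2.0356, Δψ = -0.8252, q = Δφ/Δψ = 0.7858 → d_rh = R√(Δφ²+q²Δλ²) = 5933.7 nmi
Excess = (5933.7 − 5465.3) / 5465.3 = 468.4 / 5465.3 = 8.57% ≈ 8.6%

8.6%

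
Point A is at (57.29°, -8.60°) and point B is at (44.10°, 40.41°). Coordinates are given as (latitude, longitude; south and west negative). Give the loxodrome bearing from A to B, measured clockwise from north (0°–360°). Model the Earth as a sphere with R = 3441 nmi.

Meridional parts: M(φ₁)=+1.2260, M(φ₂)=+0.8593 → ΔM = -0.3667;  Δλ = +0.8554 rad
tan C = Δλ / ΔM = -2.3328 → C = 113.20°

113.2°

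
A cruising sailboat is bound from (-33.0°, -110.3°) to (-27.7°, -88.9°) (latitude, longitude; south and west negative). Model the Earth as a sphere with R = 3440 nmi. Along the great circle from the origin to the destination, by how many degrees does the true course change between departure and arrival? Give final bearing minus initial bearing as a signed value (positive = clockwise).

-10.9°

At departure: θ₁ = atan2(sin Δλ cos φ₂, cos φ₁ sin φ₂ − sin φ₁ cos φ₂ cos Δλ) = 79.63°
At arrival: θ₂ = atan2(sin Δλ cos φ₁, −cos φ₂ sin φ₁ + sin φ₂ cos φ₁ cos Δλ) = 68.71°
Δθ = θ₂ − θ₁ = -10.9°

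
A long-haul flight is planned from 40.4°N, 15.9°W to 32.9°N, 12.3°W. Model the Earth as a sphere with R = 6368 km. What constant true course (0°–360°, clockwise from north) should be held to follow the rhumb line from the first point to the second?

Δψ = ln[tan(π/4+φ₂/2)/tan(π/4+φ₁/2)] = -0.1634
Δλ = +0.0628 rad (taken the short way round)
course = atan2(Δλ, Δψ) = 158.97°

159.0°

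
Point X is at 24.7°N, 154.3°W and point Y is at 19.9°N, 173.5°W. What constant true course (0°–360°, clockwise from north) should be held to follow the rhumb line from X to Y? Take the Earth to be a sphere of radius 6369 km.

254.9°

Meridional parts: M(φ₁)=+0.4451, M(φ₂)=+0.3545 → ΔM = -0.0906;  Δλ = -0.3351 rad
tan C = Δλ / ΔM = +3.6994 → C = 254.87°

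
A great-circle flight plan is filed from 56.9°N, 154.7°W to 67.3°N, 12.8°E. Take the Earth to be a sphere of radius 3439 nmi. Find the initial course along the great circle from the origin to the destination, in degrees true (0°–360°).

5.8°

N = sin Δλ·cos φ₂ = +0.0835;  D = cos φ₁ sin φ₂ − sin φ₁ cos φ₂ cos Δλ = +0.8194
initial course = atan2(N, D) = 5.82°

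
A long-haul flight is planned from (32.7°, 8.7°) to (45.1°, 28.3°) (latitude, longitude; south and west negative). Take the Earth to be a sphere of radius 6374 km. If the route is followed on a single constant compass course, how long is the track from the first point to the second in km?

Δψ = ln[tan(π/4+φ₂/2)/tan(π/4+φ₁/2)] = +0.2793;  Δφ = +0.2164 rad,  Δλ = +0.3421 rad
q = Δφ/Δψ = 0.7747
d = R·√(Δφ² + q²Δλ²) = 6374·0.34216 = 2181 km

2181 km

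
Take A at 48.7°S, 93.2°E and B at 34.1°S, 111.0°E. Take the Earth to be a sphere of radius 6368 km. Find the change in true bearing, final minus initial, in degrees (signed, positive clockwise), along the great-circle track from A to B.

-11.9°

At departure: θ₁ = atan2(sin Δλ cos φ₂, cos φ₁ sin φ₂ − sin φ₁ cos φ₂ cos Δλ) = 48.71°
At arrival: θ₂ = atan2(sin Δλ cos φ₁, −cos φ₂ sin φ₁ + sin φ₂ cos φ₁ cos Δλ) = 36.79°
Δθ = θ₂ − θ₁ = -11.9°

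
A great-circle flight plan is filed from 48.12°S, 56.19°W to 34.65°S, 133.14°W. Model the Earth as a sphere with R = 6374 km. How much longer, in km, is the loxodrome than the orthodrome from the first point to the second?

238 km

Great circle: cos σ = sin φ₁ sin φ₂ + cos φ₁ cos φ₂ cos Δλ,  σ = 0.9916 rad → d_gc = 6320.7 km
Rhumb line: Δψ = +0.3152, q = Δφ/Δψ = 0.7458, d_rh = R√(Δφ²+q²Δλ²) = 6558.3 km
Excess = 6558.3 − 6320.7 = 237.6 ≈ 238 km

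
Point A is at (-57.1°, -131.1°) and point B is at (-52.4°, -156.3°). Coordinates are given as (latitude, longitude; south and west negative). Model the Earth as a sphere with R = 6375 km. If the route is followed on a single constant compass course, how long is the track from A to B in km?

Rhumb course C = atan2(Δλ, Δψ) with Δψ = ln[tan(π/4+φ₂/2)/tan(π/4+φ₁/2)] = +0.1423, Δλ = -0.4398 → C = 287.93°
d = R·|Δφ| / |cos C| = 6375·0.08203 / 0.30789 = 1698 km

1698 km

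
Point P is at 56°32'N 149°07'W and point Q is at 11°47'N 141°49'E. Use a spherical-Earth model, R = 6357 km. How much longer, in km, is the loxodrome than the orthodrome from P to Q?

Great circle: cos σ = sin φ₁ sin φ₂ + cos φ₁ cos φ₂ cos Δλ,  σ = 1.1991 rad → d_gc = 7622.48 km
Rhumb line: Δψ = -0.9947, q = Δφ/Δψ = 0.7852, d_rh = R√(Δφ²+q²Δλ²) = 7801.03 km
Excess = 7801.03 − 7622.48 = 178.55 ≈ 179 km

179 km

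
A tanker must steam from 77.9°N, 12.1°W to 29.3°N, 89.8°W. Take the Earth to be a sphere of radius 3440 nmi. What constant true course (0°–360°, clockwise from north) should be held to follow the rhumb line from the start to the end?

Meridional parts: M(φ₁)=+2.2444, M(φ₂)=+0.5352 → ΔM = -1.7092;  Δλ = -1.3561 rad
tan C = Δλ / ΔM = +0.7934 → C = 218.43°

218.4°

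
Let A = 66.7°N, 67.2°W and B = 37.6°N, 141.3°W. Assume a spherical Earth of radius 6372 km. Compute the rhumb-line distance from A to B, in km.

5799 km

Δψ = ln[tan(π/4+φ₂/2)/tan(π/4+φ₁/2)] = -0.8699;  Δφ = -0.5079 rad,  Δλ = -1.2933 rad
q = Δφ/Δψ = 0.5839
d = R·√(Δφ² + q²Δλ²) = 6372·0.91004 = 5799 km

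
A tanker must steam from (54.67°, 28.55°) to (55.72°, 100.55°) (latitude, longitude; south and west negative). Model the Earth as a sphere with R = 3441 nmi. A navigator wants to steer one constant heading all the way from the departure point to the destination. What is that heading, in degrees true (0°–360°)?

88.5°

Δψ = ln[tan(π/4+φ₂/2)/tan(π/4+φ₁/2)] = +0.0321
Δλ = +1.2566 rad (taken the short way round)
course = atan2(Δλ, Δψ) = 88.54°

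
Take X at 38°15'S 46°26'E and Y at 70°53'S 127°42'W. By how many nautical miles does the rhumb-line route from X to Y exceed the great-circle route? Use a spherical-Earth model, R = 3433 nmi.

Great circle: cos σ = sin φ₁ sin φ₂ + cos φ₁ cos φ₂ cos Δλ,  σ = 1.2354 rad → d_gc = 4241.23 nmi
Rhumb line: Δψ = -1.0579, q = Δφ/Δψ = 0.5384, d_rh = R√(Δφ²+q²Δλ²) = 5947.67 nmi
Excess = 5947.67 − 4241.23 = 1706.44 ≈ 1706 nmi

1706 nmi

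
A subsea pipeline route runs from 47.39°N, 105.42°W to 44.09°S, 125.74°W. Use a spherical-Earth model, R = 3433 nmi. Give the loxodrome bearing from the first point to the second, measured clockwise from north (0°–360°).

Meridional parts: M(φ₁)=+0.9416, M(φ₂)=-0.8591 → ΔM = -1.8007;  Δλ = -0.3547 rad
tan C = Δλ / ΔM = +0.1969 → C = 191.14°

191.1°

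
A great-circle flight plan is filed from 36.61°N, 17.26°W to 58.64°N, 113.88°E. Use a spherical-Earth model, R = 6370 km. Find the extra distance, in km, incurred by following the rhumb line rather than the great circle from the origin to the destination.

Great circle: cos σ = sin φ₁ sin φ₂ + cos φ₁ cos φ₂ cos Δλ,  σ = 1.3342 rad → d_gc = 8498.8 km
Rhumb line: Δψ = +0.5829, q = Δφ/Δψ = 0.6596, d_rh = R√(Δφ²+q²Δλ²) = 9923.5 km
Excess = 9923.5 − 8498.8 = 1424.7 ≈ 1425 km

1425 km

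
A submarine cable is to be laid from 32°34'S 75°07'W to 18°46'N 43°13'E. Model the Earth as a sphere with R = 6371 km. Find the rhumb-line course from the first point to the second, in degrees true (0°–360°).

Meridional parts: M(φ₁)=-0.6017, M(φ₂)=+0.3336 → ΔM = +0.9353;  Δλ = +2.0653 rad
tan C = Δλ / ΔM = +2.2082 → C = 65.64°

65.6°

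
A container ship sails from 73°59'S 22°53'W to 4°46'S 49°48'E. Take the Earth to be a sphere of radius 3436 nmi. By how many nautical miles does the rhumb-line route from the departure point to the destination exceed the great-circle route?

170 nmi

Great circle: cos σ = sin φ₁ sin φ₂ + cos φ₁ cos φ₂ cos Δλ,  σ = 1.4084 rad → d_gc = 4839.2 nmi
Rhumb line: Δψ = +1.8779, q = Δφ/Δψ = 0.6433, d_rh = R√(Δφ²+q²Δλ²) = 5009.2 nmi
Excess = 5009.2 − 4839.2 = 170.0 ≈ 170 nmi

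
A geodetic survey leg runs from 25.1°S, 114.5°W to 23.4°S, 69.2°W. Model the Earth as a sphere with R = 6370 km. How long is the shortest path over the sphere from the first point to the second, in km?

Haversine: a = sin²(Δφ/2)+cos φ₁ cos φ₂ sin²(Δλ/2) = 0.12347;  σ = 2·atan2(√a,√(1−a))
σ = 41.144° → d = Rσ = 6370·0.71810 = 4574 km

4574 km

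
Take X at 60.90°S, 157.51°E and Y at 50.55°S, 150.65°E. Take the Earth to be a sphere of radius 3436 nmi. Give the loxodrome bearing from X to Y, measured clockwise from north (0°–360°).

Meridional parts: M(φ₁)=-1.3488, M(φ₂)=-1.0257 → ΔM = +0.3231;  Δλ = -0.1197 rad
tan C = Δλ / ΔM = -0.3706 → C = 339.67°

339.7°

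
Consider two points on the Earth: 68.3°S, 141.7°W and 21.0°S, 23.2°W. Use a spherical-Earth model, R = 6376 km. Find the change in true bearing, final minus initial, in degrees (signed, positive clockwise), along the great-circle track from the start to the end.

At departure: θ₁ = atan2(sin Δλ cos φ₂, cos φ₁ sin φ₂ − sin φ₁ cos φ₂ cos Δλ) = 123.66°
At arrival: θ₂ = atan2(sin Δλ cos φ₁, −cos φ₂ sin φ₁ + sin φ₂ cos φ₁ cos Δλ) = 19.25°
Δθ = θ₂ − θ₁ = -104.4°

-104.4°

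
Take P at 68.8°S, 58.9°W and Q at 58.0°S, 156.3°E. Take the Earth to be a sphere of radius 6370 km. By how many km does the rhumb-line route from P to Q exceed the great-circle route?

Great circle: cos σ = sin φ₁ sin φ₂ + cos φ₁ cos φ₂ cos Δλ,  σ = 0.8840 rad → d_gc = 5631.1 km
Rhumb line: Δψ = +0.4267, q = Δφ/Δψ = 0.4417, d_rh = R√(Δφ²+q²Δλ²) = 7212.0 km
Excess = 7212.0 − 5631.1 = 1580.9 ≈ 1581 km

1581 km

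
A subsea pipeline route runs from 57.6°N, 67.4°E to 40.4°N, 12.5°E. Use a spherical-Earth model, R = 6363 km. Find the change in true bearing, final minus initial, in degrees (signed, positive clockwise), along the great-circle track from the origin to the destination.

-43.3°

At departure: θ₁ = atan2(sin Δλ cos φ₂, cos φ₁ sin φ₂ − sin φ₁ cos φ₂ cos Δλ) = 267.94°
At arrival: θ₂ = atan2(sin Δλ cos φ₁, −cos φ₂ sin φ₁ + sin φ₂ cos φ₁ cos Δλ) = 224.68°
Δθ = θ₂ − θ₁ = -43.3°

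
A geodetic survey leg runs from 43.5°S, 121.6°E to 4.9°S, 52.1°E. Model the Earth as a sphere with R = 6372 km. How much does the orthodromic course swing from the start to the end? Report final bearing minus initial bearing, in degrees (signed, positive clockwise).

+33.5°

Initial bearing θ₁ = atan2(sin Δλ cos φ₂, cos φ₁ sin φ₂ − sin φ₁ cos φ₂ cos Δλ) = 280.81°
Final bearing θ₂ = (initial bearing from the destination back to the start) + 180° = 314.35°
Δθ = θ₂ − θ₁ = +33.5°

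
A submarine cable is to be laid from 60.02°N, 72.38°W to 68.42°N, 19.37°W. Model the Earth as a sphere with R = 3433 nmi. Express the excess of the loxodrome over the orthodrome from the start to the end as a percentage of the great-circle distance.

3.0%

Great circle: σ = 0.4126 rad → d_gc = Rσ = 1416.6 nmi
Rhumb: Δφ = +0.1466, Δλ = +0.9252, Δψ = +0.3400, q = Δφ/Δψ = 0.4312 → d_rh = R√(Δφ²+q²Δλ²) = 1459.0 nmi
Excess = (1459.0 − 1416.6) / 1416.6 = 42.4 / 1416.6 = 2.99% ≈ 3.0%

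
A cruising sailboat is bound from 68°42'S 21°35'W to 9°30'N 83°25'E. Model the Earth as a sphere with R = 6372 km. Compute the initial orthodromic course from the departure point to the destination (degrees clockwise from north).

100.6°

N = sin Δλ·cos φ₂ = +0.9527;  D = cos φ₁ sin φ₂ − sin φ₁ cos φ₂ cos Δλ = -0.1779
initial course = atan2(N, D) = 100.58°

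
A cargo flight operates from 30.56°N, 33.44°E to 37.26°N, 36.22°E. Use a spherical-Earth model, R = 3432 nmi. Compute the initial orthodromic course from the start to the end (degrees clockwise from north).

18.2°

N = sin Δλ·cos φ₂ = +0.0386;  D = cos φ₁ sin φ₂ − sin φ₁ cos φ₂ cos Δλ = +0.1171
initial course = atan2(N, D) = 18.24°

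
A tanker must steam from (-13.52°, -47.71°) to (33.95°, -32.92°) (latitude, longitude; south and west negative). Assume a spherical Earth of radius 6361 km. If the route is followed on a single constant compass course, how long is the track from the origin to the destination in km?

5498 km

Δψ = ln[tan(π/4+φ₂/2)/tan(π/4+φ₁/2)] = +0.8688;  Δφ = +0.8285 rad,  Δλ = +0.2581 rad
q = Δφ/Δψ = 0.9536
d = R·√(Δφ² + q²Δλ²) = 6361·0.86430 = 5498 km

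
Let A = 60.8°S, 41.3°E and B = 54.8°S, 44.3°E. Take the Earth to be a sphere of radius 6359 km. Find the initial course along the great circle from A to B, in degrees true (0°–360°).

θ = atan2( sin Δλ·cos φ₂ ,  cos φ₁ sin φ₂ − sin φ₁ cos φ₂ cos Δλ )
  = atan2(+0.0302, +0.1038) = 16.20°

16.2°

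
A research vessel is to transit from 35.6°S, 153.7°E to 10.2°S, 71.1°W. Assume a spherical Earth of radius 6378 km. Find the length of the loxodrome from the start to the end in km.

Δψ = ln[tan(π/4+φ₂/2)/tan(π/4+φ₁/2)] = +0.4867;  Δφ = +0.4433 rad,  Δλ = +2.3597 rad
q = Δφ/Δψ = 0.9109
d = R·√(Δφ² + q²Δλ²) = 6378·2.19459 = 13997 km

13997 km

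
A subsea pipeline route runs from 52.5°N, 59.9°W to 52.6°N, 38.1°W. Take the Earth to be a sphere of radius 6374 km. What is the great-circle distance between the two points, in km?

cos σ = sin φ₁ sin φ₂ + cos φ₁ cos φ₂ cos Δλ
      = sin(52.50°)sin(52.60°) + cos(52.50°)cos(52.60°)cos(21.80°) = 0.9736
σ = 13.206° → d = Rσ = 6374·0.23048 = 1469 km

1469 km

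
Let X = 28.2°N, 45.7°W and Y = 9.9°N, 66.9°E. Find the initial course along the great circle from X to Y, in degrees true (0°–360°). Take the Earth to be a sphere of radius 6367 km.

70.0°

N = sin Δλ·cos φ₂ = +0.9095;  D = cos φ₁ sin φ₂ − sin φ₁ cos φ₂ cos Δλ = +0.3304
initial course = atan2(N, D) = 70.03°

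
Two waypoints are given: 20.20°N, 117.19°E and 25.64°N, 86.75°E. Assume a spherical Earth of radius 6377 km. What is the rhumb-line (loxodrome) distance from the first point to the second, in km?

3177 km

Δψ = ln[tan(π/4+φ₂/2)/tan(π/4+φ₁/2)] = +0.1031;  Δφ = +0.0949 rad,  Δλ = -0.5313 rad
q = Δφ/Δψ = 0.9206
d = R·√(Δφ² + q²Δλ²) = 6377·0.49821 = 3177 km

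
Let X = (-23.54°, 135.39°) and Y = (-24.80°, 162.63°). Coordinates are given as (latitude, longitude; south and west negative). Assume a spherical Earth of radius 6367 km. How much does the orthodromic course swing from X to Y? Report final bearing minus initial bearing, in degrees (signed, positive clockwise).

Initial bearing θ₁ = atan2(sin Δλ cos φ₂, cos φ₁ sin φ₂ − sin φ₁ cos φ₂ cos Δλ) = 98.51°
Final bearing θ₂ = (initial bearing from the destination back to the start) + 180° = 87.18°
Δθ = θ₂ − θ₁ = -11.3°

-11.3°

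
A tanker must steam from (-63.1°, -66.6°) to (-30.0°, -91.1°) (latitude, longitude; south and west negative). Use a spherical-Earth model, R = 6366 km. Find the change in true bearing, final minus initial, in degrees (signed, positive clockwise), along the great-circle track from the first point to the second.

Initial bearing θ₁ = atan2(sin Δλ cos φ₂, cos φ₁ sin φ₂ − sin φ₁ cos φ₂ cos Δλ) = 323.00°
Final bearing θ₂ = (initial bearing from the destination back to the start) + 180° = 341.67°
Δθ = θ₂ − θ₁ = +18.7°

+18.7°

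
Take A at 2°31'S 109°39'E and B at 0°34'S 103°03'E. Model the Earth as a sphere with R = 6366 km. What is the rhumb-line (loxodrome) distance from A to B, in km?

764 km

Rhumb course C = atan2(Δλ, Δψ) with Δψ = ln[tan(π/4+φ₂/2)/tan(π/4+φ₁/2)] = +0.0340, Δλ = -0.1152 → C = 286.47°
d = R·|Δφ| / |cos C| = 6366·0.03403 / 0.28345 = 764 km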